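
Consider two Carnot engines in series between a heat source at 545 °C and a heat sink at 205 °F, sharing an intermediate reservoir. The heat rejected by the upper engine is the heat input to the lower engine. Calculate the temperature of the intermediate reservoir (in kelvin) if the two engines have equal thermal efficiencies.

T_m ≈ 550 K

T_H = 545 °C → 545 + 273.15 = 818.15 K.
T_C = 205 °F → (205 − 32) × 5/9 = 96.11 °C = 369.26 K.
Equal efficiencies require 1 − T_m/T_H = 1 − T_C/T_m, i.e. T_m/T_H = T_C/T_m, so T_m = √(T_H·T_C) = √(818.15 × 369.26) = 550 K.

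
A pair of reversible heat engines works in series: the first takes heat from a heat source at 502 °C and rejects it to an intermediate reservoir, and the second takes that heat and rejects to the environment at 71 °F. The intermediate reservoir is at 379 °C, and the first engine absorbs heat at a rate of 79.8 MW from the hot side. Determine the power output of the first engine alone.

T_H = 502 °C → 502 + 273.15 = 775.15 K.
T_C = 71 °F → (71 − 32) × 5/9 = 21.67 °C = 294.82 K.
T_m = 379 °C → 379 + 273.15 = 652.15 K.
First-stage efficiency η₁ = 1 − T_m/T_H = 1 − 652.15/775.15 = 0.1587.
W₁ = η₁·Q_H = 0.1587 × 79.8 = 12.7 MW.

Ẇ₁ ≈ 12.7 MW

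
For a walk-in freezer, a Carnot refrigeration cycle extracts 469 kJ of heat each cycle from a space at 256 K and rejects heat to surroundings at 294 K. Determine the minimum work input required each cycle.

W_in ≈ 69.6 kJ

The reversible coefficient of performance is COP_R = T_C/(T_H − T_C) = 256.00/38.00 = 6.7368.
W = Q_C/COP_R = 469/6.7368 = 69.6 kJ.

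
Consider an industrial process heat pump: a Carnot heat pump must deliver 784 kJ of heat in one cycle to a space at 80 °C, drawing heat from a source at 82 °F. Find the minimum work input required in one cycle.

T_H = 80 °C → 80 + 273.15 = 353.15 K.
T_C = 82 °F → (82 − 32) × 5/9 = 27.78 °C = 300.93 K.
COP_HP = T_H/(T_H − T_C) = 353.15/52.22 = 6.7624.
W = Q_H/COP_HP = 784/6.7624 = 115.9 kJ.

W_in ≈ 115.9 kJ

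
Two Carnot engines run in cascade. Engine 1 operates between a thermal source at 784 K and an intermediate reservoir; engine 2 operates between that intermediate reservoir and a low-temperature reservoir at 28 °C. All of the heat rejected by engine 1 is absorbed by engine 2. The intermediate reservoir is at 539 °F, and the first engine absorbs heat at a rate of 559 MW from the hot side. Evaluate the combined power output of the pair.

Ẇ_total ≈ 344.3 MW

T_C = 28 °C → 28 + 273.15 = 301.15 K.
Two reversible stages in series are equivalent to a single Carnot engine between T_H and T_C, so η_total = 1 − T_C/T_H = 1 − 301.15/784.00 = 0.6159.
W_total = η_total · Q_H = 0.6159 × 559 = 344.3 MW.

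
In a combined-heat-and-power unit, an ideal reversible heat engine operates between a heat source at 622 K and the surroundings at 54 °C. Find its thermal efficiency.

η ≈ 0.474

T_C = 54 °C → 54 + 273.15 = 327.15 K.
η_rev = 1 − T_C/T_H = 1 − 327.15/622.00 = 0.474.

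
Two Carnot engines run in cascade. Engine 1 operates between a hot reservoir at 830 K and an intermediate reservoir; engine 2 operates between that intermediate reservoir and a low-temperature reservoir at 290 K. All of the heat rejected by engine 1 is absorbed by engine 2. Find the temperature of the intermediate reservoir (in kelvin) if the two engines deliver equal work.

For reversible stages Q_m = Q_H·(T_m/T_H). Setting W₁ = Q_H(1 − T_m/T_H) equal to W₂ = Q_m(1 − T_C/T_m) = Q_H·(T_m − T_C)/T_H gives T_H − T_m = T_m − T_C, so T_m = (T_H + T_C)/2 = (830.00 + 290.00)/2 = 560.0 K.

T_m ≈ 560.0 K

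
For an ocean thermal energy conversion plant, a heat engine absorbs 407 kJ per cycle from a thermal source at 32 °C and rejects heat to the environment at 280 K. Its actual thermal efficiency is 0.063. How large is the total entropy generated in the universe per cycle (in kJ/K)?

T_H = 32 °C → 32 + 273.15 = 305.15 K.
W = η·Q_H = 0.063 × 407 = 25.64 kJ, so Q_C = Q_H − W = 381.4 kJ.
Entropy balance on the reservoirs: −Q_H/T_H = -1.334 kJ/K, +Q_C/T_C = 1.362 kJ/K.
ΔS_univ = −Q_H/T_H + Q_C/T_C = 0.0282 kJ/K (> 0, since η = 0.063 < η_Carnot = 0.082).

ΔS_univ ≈ 0.0282 kJ/K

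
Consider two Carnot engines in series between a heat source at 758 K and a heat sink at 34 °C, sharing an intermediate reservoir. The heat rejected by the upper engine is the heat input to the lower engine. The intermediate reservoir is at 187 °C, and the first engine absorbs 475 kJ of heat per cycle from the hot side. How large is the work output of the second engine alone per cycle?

T_C = 34 °C → 34 + 273.15 = 307.15 K.
T_m = 187 °C → 187 + 273.15 = 460.15 K.
Heat entering the second stage: Q_m = Q_H·(T_m/T_H) = 475 × 460.15/758.00 = 288.4 kJ.
Second-stage efficiency η₂ = 1 − T_C/T_m = 1 − 307.15/460.15 = 0.3325, so W₂ = η₂·Q_m = 95.88 kJ.

W₂ ≈ 95.88 kJ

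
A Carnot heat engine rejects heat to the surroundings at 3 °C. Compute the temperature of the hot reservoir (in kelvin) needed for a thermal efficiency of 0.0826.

T_C = 3 °C → 3 + 273.15 = 276.15 K.
From η = 1 − T_C/T_H, solving for T_H gives T_H = T_C/(1 − η) = 276.15/(1 − 0.0826) = 301.0 K.

T_H ≈ 301.0 K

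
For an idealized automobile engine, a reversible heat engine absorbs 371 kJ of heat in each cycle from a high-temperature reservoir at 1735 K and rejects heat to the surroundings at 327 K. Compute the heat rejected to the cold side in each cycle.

Q_C ≈ 69.9 kJ

Since the cycle is reversible, η = 1 − T_C/T_H = 1 − 327.00/1735.00 = 0.8115.
For a reversible cycle Q_C/Q_H = T_C/T_H, so Q_C = 371 × 327.00/1735.00 = 69.9 kJ.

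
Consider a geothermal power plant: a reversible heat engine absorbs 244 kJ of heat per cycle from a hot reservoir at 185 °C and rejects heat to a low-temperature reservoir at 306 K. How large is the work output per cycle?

T_H = 185 °C → 185 + 273.15 = 458.15 K.
The Carnot efficiency is η = 1 − T_C/T_H = 1 − 306.00/458.15 = 0.3321.
W = η·Q_H = 0.3321 × 244 = 81.0 kJ.

W ≈ 81.0 kJ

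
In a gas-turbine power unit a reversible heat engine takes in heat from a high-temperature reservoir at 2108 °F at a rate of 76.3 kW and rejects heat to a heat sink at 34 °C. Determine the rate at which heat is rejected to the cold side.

T_H = 2108 °F → (2108 − 32) × 5/9 = 1153.33 °C = 1426.48 K.
T_C = 34 °C → 34 + 273.15 = 307.15 K.
For a reversible engine, η = 1 − T_C/T_H = 1 − 307.15/1426.48 = 0.7847.
For a reversible cycle Q_C/Q_H = T_C/T_H, so Q_C = 76.3 × 307.15/1426.48 = 16.4 kW.

Q̇_C ≈ 16.4 kW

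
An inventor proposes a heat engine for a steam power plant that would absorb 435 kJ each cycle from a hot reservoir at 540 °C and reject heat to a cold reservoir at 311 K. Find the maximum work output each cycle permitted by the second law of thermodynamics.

W_max ≈ 268.6 kJ

T_H = 540 °C → 540 + 273.15 = 813.15 K.
The second-law ceiling is the Carnot efficiency, η_max = 1 − T_C/T_H = 1 − 311.00/813.15 = 0.6175.
W_max = η_max · Q_H = 0.6175 × 435 = 268.6 kJ.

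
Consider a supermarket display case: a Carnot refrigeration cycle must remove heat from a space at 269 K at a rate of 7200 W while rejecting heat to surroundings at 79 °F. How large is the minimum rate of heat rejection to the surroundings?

Q̇_H ≈ 8010 W

T_H = 79 °F → (79 − 32) × 5/9 = 26.11 °C = 299.26 K.
For a reversible cycle Q_H/Q_C = T_H/T_C, so Q_H = Q_C·T_H/T_C = 7200 × 299.26/269.00 = 8010 W.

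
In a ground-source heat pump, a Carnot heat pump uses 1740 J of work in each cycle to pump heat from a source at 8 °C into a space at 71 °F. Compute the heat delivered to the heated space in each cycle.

Q_H ≈ 37500 J

T_H = 71 °F → (71 − 32) × 5/9 = 21.67 °C = 294.82 K.
T_C = 8 °C → 8 + 273.15 = 281.15 K.
Reversible heating COP: COP_HP = T_H/(T_H − T_C) = 294.82/13.67 = 21.5720.
Q_H = COP_HP · W = 21.5720 × 1740 = 37500 J.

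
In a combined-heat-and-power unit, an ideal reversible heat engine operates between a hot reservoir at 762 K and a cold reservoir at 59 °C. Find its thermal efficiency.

η ≈ 0.5641

T_C = 59 °C → 59 + 273.15 = 332.15 K.
Carnot efficiency: η = 1 − T_C/T_H = 1 − 332.15/762.00 = 0.5641.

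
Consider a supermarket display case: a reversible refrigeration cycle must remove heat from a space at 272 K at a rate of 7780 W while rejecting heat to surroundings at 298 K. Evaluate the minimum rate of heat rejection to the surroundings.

For a reversible cycle Q_H/Q_C = T_H/T_C, so Q_H = Q_C·T_H/T_C = 7780 × 298.00/272.00 = 8524 W.

Q̇_H ≈ 8524 W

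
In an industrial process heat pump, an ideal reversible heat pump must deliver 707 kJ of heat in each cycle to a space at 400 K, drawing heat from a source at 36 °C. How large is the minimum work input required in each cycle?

T_C = 36 °C → 36 + 273.15 = 309.15 K.
Reversible heating COP: COP_HP = T_H/(T_H − T_C) = 400.00/90.85 = 4.4029.
W = Q_H/COP_HP = 707/4.4029 = 160.6 kJ.

W_in ≈ 160.6 kJ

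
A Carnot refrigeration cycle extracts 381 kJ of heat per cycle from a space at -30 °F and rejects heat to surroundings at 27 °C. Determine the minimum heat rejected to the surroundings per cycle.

Q_H ≈ 479.1 kJ

T_H = 27 °C → 27 + 273.15 = 300.15 K.
T_C = -30 °F → (-30 − 32) × 5/9 = -34.44 °C = 238.71 K.
For a reversible cycle Q_H/Q_C = T_H/T_C, so Q_H = Q_C·T_H/T_C = 381 × 300.15/238.71 = 479.1 kJ.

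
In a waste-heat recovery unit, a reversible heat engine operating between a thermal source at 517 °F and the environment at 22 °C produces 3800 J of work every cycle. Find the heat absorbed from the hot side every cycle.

Q_H ≈ 8330 J

T_H = 517 °F → (517 − 32) × 5/9 = 269.44 °C = 542.59 K.
T_C = 22 °C → 22 + 273.15 = 295.15 K.
Since the cycle is reversible, η = 1 − T_C/T_H = 1 − 295.15/542.59 = 0.4560.
Q_H = W/η = 3800/0.4560 = 8330 J.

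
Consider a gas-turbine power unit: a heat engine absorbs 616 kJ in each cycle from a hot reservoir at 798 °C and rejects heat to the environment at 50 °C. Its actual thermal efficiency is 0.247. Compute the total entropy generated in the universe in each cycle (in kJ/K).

ΔS_univ ≈ 0.8603 kJ/K

T_H = 798 °C → 798 + 273.15 = 1071.15 K.
T_C = 50 °C → 50 + 273.15 = 323.15 K.
W = η·Q_H = 0.247 × 616 = 152.2 kJ, so Q_C = Q_H − W = 463.8 kJ.
Entropy balance on the reservoirs: −Q_H/T_H = -0.5751 kJ/K, +Q_C/T_C = 1.435 kJ/K.
ΔS_univ = −Q_H/T_H + Q_C/T_C = 0.8603 kJ/K (> 0, since η = 0.247 < η_Carnot = 0.698).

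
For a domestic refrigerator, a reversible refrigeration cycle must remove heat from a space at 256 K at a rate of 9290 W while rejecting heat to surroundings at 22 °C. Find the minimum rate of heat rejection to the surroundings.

T_H = 22 °C → 22 + 273.15 = 295.15 K.
For a reversible cycle Q_H/Q_C = T_H/T_C, so Q_H = Q_C·T_H/T_C = 9290 × 295.15/256.00 = 10710 W.

Q̇_H ≈ 10710 W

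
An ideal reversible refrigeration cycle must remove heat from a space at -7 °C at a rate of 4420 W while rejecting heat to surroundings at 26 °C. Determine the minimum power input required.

T_H = 26 °C → 26 + 273.15 = 299.15 K.
T_C = -7 °C → -7 + 273.15 = 266.15 K.
Carnot COP: COP_R = T_C/(T_H − T_C) = 266.15/33.00 = 8.0652.
W = Q_C/COP_R = 4420/8.0652 = 548 W.

Ẇ_in ≈ 548 W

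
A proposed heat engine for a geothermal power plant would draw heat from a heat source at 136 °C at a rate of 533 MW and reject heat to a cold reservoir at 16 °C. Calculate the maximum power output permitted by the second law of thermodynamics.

T_H = 136 °C → 136 + 273.15 = 409.15 K.
T_C = 16 °C → 16 + 273.15 = 289.15 K.
By the Carnot theorem, η_max = 1 − T_C/T_H = 1 − 289.15/409.15 = 0.2933.
W_max = η_max · Q_H = 0.2933 × 533 = 156 MW.

Ẇ_max ≈ 156 MW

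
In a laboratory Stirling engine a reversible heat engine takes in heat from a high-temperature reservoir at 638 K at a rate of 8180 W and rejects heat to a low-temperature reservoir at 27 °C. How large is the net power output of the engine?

T_C = 27 °C → 27 + 273.15 = 300.15 K.
The Carnot efficiency is η = 1 − T_C/T_H = 1 − 300.15/638.00 = 0.5295.
W = η·Q_H = 0.5295 × 8180 = 4330 W.

Ẇ ≈ 4330 W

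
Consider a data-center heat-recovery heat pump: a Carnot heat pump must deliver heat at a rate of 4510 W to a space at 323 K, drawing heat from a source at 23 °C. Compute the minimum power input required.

Ẇ_in ≈ 375 W

T_C = 23 °C → 23 + 273.15 = 296.15 K.
Reversible heating COP: COP_HP = T_H/(T_H − T_C) = 323.00/26.85 = 12.0298.
W = Q_H/COP_HP = 4510/12.0298 = 375 W.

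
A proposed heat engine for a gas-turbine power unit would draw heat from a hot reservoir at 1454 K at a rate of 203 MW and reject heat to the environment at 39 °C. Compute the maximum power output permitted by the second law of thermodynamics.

Ẇ_max ≈ 159 MW

T_C = 39 °C → 39 + 273.15 = 312.15 K.
By the Carnot theorem, η_max = 1 − T_C/T_H = 1 − 312.15/1454.00 = 0.7853.
W_max = η_max · Q_H = 0.7853 × 203 = 159 MW.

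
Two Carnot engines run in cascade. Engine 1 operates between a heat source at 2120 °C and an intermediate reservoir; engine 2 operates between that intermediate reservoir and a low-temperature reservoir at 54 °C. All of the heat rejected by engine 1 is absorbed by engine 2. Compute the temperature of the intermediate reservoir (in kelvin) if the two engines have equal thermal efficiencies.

T_m ≈ 884.8 K

T_H = 2120 °C → 2120 + 273.15 = 2393.15 K.
T_C = 54 °C → 54 + 273.15 = 327.15 K.
Equal efficiencies require 1 − T_m/T_H = 1 − T_C/T_m, i.e. T_m/T_H = T_C/T_m, so T_m = √(T_H·T_C) = √(2393.15 × 327.15) = 884.8 K.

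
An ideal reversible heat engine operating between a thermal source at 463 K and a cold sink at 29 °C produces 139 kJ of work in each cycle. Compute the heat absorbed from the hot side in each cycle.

Q_H ≈ 400.1 kJ

T_C = 29 °C → 29 + 273.15 = 302.15 K.
Since the cycle is reversible, η = 1 − T_C/T_H = 1 − 302.15/463.00 = 0.3474.
Q_H = W/η = 139/0.3474 = 400.1 kJ.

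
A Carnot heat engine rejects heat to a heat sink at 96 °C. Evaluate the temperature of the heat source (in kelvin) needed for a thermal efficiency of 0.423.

T_H ≈ 640 K

T_C = 96 °C → 96 + 273.15 = 369.15 K.
From η = 1 − T_C/T_H, solving for T_H gives T_H = T_C/(1 − η) = 369.15/(1 − 0.423) = 640 K.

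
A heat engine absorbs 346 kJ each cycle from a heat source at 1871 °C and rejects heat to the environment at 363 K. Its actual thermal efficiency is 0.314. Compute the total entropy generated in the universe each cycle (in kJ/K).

ΔS_univ ≈ 0.493 kJ/K

T_H = 1871 °C → 1871 + 273.15 = 2144.15 K.
W = η·Q_H = 0.314 × 346 = 108.6 kJ, so Q_C = Q_H − W = 237.4 kJ.
Reservoir entropy changes: ΔS_H = −Q_H/T_H = −346/2144.15 = -0.1614 kJ/K and ΔS_C = +Q_C/T_C = 237.4/363.00 = 0.6539 kJ/K.
ΔS_univ = −Q_H/T_H + Q_C/T_C = 0.493 kJ/K (> 0, since η = 0.314 < η_Carnot = 0.831).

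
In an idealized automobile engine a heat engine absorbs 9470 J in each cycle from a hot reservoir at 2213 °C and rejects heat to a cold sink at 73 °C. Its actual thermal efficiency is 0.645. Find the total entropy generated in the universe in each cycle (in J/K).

T_H = 2213 °C → 2213 + 273.15 = 2486.15 K.
T_C = 73 °C → 73 + 273.15 = 346.15 K.
W = η·Q_H = 0.645 × 9470 = 6108 J, so Q_C = Q_H − W = 3362 J.
The hot reservoir loses entropy Q_H/T_H = 9470/2486.15 = 3.809 J/K; the cold reservoir gains Q_C/T_C = 3362/346.15 = 9.712 J/K.
ΔS_univ = −Q_H/T_H + Q_C/T_C = 5.90 J/K (> 0, since η = 0.645 < η_Carnot = 0.861).

ΔS_univ ≈ 5.90 J/K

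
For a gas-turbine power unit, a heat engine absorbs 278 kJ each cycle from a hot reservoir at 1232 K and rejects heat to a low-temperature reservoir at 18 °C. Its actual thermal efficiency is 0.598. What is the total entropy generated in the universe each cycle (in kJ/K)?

T_C = 18 °C → 18 + 273.15 = 291.15 K.
W = η·Q_H = 0.598 × 278 = 166.2 kJ, so Q_C = Q_H − W = 111.8 kJ.
Reservoir entropy changes: ΔS_H = −Q_H/T_H = −278/1232.00 = -0.2256 kJ/K and ΔS_C = +Q_C/T_C = 111.8/291.15 = 0.3838 kJ/K.
ΔS_univ = −Q_H/T_H + Q_C/T_C = 0.158 kJ/K (> 0, since η = 0.598 < η_Carnot = 0.764).

ΔS_univ ≈ 0.158 kJ/K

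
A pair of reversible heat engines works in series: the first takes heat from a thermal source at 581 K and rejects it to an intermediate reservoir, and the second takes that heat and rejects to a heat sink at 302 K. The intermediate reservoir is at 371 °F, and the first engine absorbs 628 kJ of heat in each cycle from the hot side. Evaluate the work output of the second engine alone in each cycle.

W₂ ≈ 172 kJ

T_m = 371 °F → (371 − 32) × 5/9 = 188.33 °C = 461.48 K.
Heat entering the second stage: Q_m = Q_H·(T_m/T_H) = 628 × 461.48/581.00 = 499 kJ.
Second-stage efficiency η₂ = 1 − T_C/T_m = 1 − 302.00/461.48 = 0.3456, so W₂ = η₂·Q_m = 172 kJ.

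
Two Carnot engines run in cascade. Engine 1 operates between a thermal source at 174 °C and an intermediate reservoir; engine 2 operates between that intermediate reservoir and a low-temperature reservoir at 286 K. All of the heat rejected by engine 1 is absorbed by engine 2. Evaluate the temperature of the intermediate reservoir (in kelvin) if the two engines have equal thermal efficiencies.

T_H = 174 °C → 174 + 273.15 = 447.15 K.
Equal efficiencies require 1 − T_m/T_H = 1 − T_C/T_m, i.e. T_m/T_H = T_C/T_m, so T_m = √(T_H·T_C) = √(447.15 × 286.00) = 358 K.

T_m ≈ 358 K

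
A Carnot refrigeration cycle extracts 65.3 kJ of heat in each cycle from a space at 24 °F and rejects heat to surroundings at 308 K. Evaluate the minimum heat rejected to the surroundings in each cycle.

T_C = 24 °F → (24 − 32) × 5/9 = -4.44 °C = 268.71 K.
For a reversible cycle Q_H/Q_C = T_H/T_C, so Q_H = Q_C·T_H/T_C = 65.3 × 308.00/268.71 = 74.85 kJ.

Q_H ≈ 74.85 kJ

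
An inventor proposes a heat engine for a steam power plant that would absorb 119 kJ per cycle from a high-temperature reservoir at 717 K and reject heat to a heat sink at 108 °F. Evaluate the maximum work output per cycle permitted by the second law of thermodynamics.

T_C = 108 °F → (108 − 32) × 5/9 = 42.22 °C = 315.37 K.
No engine can exceed the Carnot limit: η_max = 1 − T_C/T_H = 1 − 315.37/717.00 = 0.5602.
W_max = η_max · Q_H = 0.5602 × 119 = 66.66 kJ.

W_max ≈ 66.66 kJ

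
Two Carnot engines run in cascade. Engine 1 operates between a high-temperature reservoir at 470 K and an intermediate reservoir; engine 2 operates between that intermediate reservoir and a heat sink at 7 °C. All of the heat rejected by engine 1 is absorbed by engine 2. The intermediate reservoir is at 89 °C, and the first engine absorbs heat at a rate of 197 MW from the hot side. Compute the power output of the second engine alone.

T_C = 7 °C → 7 + 273.15 = 280.15 K.
T_m = 89 °C → 89 + 273.15 = 362.15 K.
Heat entering the second stage: Q_m = Q_H·(T_m/T_H) = 197 × 362.15/470.00 = 152 MW.
Second-stage efficiency η₂ = 1 − T_C/T_m = 1 − 280.15/362.15 = 0.2264, so W₂ = η₂·Q_m = 34.4 MW.

Ẇ₂ ≈ 34.4 MW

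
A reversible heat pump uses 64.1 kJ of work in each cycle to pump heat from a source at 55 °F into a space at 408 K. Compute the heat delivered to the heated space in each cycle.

T_C = 55 °F → (55 − 32) × 5/9 = 12.78 °C = 285.93 K.
For a reversible heat pump, COP_HP = T_H/(T_H − T_C) = 408.00/122.07 = 3.3423.
Q_H = COP_HP · W = 3.3423 × 64.1 = 214 kJ.

Q_H ≈ 214 kJ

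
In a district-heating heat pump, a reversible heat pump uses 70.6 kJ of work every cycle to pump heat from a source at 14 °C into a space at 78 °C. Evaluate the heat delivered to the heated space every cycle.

Q_H ≈ 387.4 kJ

T_H = 78 °C → 78 + 273.15 = 351.15 K.
T_C = 14 °C → 14 + 273.15 = 287.15 K.
Reversible heating COP: COP_HP = T_H/(T_H − T_C) = 351.15/64.00 = 5.4867.
Q_H = COP_HP · W = 5.4867 × 70.6 = 387.4 kJ.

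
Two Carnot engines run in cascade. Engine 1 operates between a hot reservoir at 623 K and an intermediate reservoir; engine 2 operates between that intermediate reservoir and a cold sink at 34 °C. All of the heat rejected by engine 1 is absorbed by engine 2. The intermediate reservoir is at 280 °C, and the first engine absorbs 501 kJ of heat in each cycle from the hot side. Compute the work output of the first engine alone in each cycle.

W₁ ≈ 56.2 kJ

T_C = 34 °C → 34 + 273.15 = 307.15 K.
T_m = 280 °C → 280 + 273.15 = 553.15 K.
First-stage efficiency η₁ = 1 − T_m/T_H = 1 − 553.15/623.00 = 0.1121.
W₁ = η₁·Q_H = 0.1121 × 501 = 56.2 kJ.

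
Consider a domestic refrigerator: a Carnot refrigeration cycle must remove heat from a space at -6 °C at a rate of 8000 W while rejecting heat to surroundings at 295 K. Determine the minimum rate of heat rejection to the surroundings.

T_C = -6 °C → -6 + 273.15 = 267.15 K.
For a reversible cycle Q_H/Q_C = T_H/T_C, so Q_H = Q_C·T_H/T_C = 8000 × 295.00/267.15 = 8834 W.

Q̇_H ≈ 8834 W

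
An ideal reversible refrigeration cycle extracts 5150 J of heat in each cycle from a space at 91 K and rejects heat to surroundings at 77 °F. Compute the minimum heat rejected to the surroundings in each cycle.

Q_H ≈ 16900 J

T_H = 77 °F → (77 − 32) × 5/9 = 25.00 °C = 298.15 K.
For a reversible cycle Q_H/Q_C = T_H/T_C, so Q_H = Q_C·T_H/T_C = 5150 × 298.15/91.00 = 16900 J.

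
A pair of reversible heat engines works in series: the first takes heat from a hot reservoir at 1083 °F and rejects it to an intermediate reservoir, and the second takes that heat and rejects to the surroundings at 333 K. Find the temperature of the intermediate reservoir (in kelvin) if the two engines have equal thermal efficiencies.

T_m ≈ 534.2 K

T_H = 1083 °F → (1083 − 32) × 5/9 = 583.89 °C = 857.04 K.
Equal efficiencies require 1 − T_m/T_H = 1 − T_C/T_m, i.e. T_m/T_H = T_C/T_m, so T_m = √(T_H·T_C) = √(857.04 × 333.00) = 534.2 K.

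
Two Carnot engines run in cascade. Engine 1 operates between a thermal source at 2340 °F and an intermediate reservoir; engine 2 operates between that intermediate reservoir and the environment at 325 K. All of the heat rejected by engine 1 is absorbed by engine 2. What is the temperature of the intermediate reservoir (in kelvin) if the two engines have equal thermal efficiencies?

T_H = 2340 °F → (2340 − 32) × 5/9 = 1282.22 °C = 1555.37 K.
Equal efficiencies require 1 − T_m/T_H = 1 − T_C/T_m, i.e. T_m/T_H = T_C/T_m, so T_m = √(T_H·T_C) = √(1555.37 × 325.00) = 711.0 K.

T_m ≈ 711.0 K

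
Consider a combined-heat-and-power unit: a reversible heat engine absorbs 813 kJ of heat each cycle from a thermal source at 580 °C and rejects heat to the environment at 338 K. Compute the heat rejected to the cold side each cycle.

Q_C ≈ 322 kJ

T_H = 580 °C → 580 + 273.15 = 853.15 K.
η_rev = 1 − T_C/T_H = 1 − 338.00/853.15 = 0.6038.
For a reversible cycle Q_C/Q_H = T_C/T_H, so Q_C = 813 × 338.00/853.15 = 322 kJ.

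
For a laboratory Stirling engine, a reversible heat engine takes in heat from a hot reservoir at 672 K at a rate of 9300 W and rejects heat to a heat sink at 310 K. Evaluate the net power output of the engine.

Ẇ ≈ 5010 W

Carnot efficiency: η = 1 − T_C/T_H = 1 − 310.00/672.00 = 0.5387.
W = η·Q_H = 0.5387 × 9300 = 5010 W.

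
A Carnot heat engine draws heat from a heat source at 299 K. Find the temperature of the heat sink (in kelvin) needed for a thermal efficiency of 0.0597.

T_C ≈ 281.1 K

From η = 1 − T_C/T_H, T_C = T_H·(1 − η) = 299.00 × (1 − 0.0597) = 281.1 K.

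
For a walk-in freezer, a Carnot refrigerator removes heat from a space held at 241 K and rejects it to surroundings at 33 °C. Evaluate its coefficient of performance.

T_H = 33 °C → 33 + 273.15 = 306.15 K.
Carnot COP: COP_R = T_C/(T_H − T_C) = 241.00/(306.15 − 241.00) = 3.70.

COP_R ≈ 3.70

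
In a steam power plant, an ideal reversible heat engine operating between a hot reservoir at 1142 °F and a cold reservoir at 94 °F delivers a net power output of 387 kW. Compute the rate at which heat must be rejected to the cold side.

Q̇_C ≈ 204 kW

T_H = 1142 °F → (1142 − 32) × 5/9 = 616.67 °C = 889.82 K.
T_C = 94 °F → (94 − 32) × 5/9 = 34.44 °C = 307.59 K.
For a reversible engine, η = 1 − T_C/T_H = 1 − 307.59/889.82 = 0.6543.
Since Q_C/Q_H = T_C/T_H and Q_H = W/η, Q_C = W·T_C/(T_H − T_C) = 387 × 307.59/582.22 = 204 kW.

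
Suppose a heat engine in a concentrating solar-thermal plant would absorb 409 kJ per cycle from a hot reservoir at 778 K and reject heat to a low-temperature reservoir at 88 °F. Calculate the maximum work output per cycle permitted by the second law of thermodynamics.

W_max ≈ 249 kJ

T_C = 88 °F → (88 − 32) × 5/9 = 31.11 °C = 304.26 K.
By the Carnot theorem, η_max = 1 − T_C/T_H = 1 − 304.26/778.00 = 0.6089.
W_max = η_max · Q_H = 0.6089 × 409 = 249 kJ.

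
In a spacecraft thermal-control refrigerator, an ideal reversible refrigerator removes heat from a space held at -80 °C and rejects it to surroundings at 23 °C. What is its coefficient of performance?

T_H = 23 °C → 23 + 273.15 = 296.15 K.
T_C = -80 °C → -80 + 273.15 = 193.15 K.
Carnot COP: COP_R = T_C/(T_H − T_C) = 193.15/(296.15 − 193.15) = 1.88.

COP_R ≈ 1.88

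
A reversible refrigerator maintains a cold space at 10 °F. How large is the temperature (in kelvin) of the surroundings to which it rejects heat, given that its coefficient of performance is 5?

T_C = 10 °F → (10 − 32) × 5/9 = -12.22 °C = 260.93 K.
COP_R = T_C/(T_H − T_C) ⇒ T_H = T_C·(1 + 1/COP_R) = 260.93 × (1 + 1/5) = 313.1 K.

T_H ≈ 313.1 K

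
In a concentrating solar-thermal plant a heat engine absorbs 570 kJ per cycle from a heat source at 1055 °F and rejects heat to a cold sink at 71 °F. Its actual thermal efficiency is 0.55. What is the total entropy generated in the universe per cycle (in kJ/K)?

ΔS_univ ≈ 0.193 kJ/K

T_H = 1055 °F → (1055 − 32) × 5/9 = 568.33 °C = 841.48 K.
T_C = 71 °F → (71 − 32) × 5/9 = 21.67 °C = 294.82 K.
W = η·Q_H = 0.55 × 570 = 313.5 kJ, so Q_C = Q_H − W = 256.5 kJ.
Entropy balance on the reservoirs: −Q_H/T_H = -0.6774 kJ/K, +Q_C/T_C = 0.8700 kJ/K.
ΔS_univ = −Q_H/T_H + Q_C/T_C = 0.193 kJ/K (> 0, since η = 0.55 < η_Carnot = 0.650).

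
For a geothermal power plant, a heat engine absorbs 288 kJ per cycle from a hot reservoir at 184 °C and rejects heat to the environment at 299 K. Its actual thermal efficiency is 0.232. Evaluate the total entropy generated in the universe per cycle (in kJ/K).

ΔS_univ ≈ 0.110 kJ/K

T_H = 184 °C → 184 + 273.15 = 457.15 K.
W = η·Q_H = 0.232 × 288 = 66.82 kJ, so Q_C = Q_H − W = 221.2 kJ.
Reservoir entropy changes: ΔS_H = −Q_H/T_H = −288/457.15 = -0.6300 kJ/K and ΔS_C = +Q_C/T_C = 221.2/299.00 = 0.7397 kJ/K.
ΔS_univ = −Q_H/T_H + Q_C/T_C = 0.110 kJ/K (> 0, since η = 0.232 < η_Carnot = 0.346).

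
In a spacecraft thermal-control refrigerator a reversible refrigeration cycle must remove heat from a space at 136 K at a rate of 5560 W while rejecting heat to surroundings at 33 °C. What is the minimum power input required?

Ẇ_in ≈ 6956 W

T_H = 33 °C → 33 + 273.15 = 306.15 K.
The reversible coefficient of performance is COP_R = T_C/(T_H − T_C) = 136.00/170.15 = 0.7993.
W = Q_C/COP_R = 5560/0.7993 = 6956 W.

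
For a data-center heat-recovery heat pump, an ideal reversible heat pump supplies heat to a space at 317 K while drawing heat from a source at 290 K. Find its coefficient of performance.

COP_HP ≈ 11.74

Reversible heating COP: COP_HP = T_H/(T_H − T_C) = 317.00/(317.00 − 290.00) = 11.74.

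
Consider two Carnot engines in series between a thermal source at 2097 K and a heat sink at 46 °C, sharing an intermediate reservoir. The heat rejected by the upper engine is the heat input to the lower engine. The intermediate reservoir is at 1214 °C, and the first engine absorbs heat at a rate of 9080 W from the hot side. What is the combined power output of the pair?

T_C = 46 °C → 46 + 273.15 = 319.15 K.
Two reversible stages in series are equivalent to a single Carnot engine between T_H and T_C, so η_total = 1 − T_C/T_H = 1 − 319.15/2097.00 = 0.8478.
W_total = η_total · Q_H = 0.8478 × 9080 = 7700 W.

Ẇ_total ≈ 7700 W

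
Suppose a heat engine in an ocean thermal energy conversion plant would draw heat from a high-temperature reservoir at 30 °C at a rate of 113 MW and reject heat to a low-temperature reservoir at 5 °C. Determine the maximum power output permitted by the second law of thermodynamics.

Ẇ_max ≈ 9.319 MW

T_H = 30 °C → 30 + 273.15 = 303.15 K.
T_C = 5 °C → 5 + 273.15 = 278.15 K.
The second-law ceiling is the Carnot efficiency, η_max = 1 − T_C/T_H = 1 − 278.15/303.15 = 0.0825.
W_max = η_max · Q_H = 0.0825 × 113 = 9.319 MW.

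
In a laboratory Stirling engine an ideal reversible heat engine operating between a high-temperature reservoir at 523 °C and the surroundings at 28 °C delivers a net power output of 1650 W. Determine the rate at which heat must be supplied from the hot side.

T_H = 523 °C → 523 + 273.15 = 796.15 K.
T_C = 28 °C → 28 + 273.15 = 301.15 K.
Since the cycle is reversible, η = 1 − T_C/T_H = 1 − 301.15/796.15 = 0.6217.
Q_H = W/η = 1650/0.6217 = 2650 W.

Q̇_H ≈ 2650 W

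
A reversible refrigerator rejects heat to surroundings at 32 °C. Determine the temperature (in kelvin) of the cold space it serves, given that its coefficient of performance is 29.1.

T_C ≈ 295 K

T_H = 32 °C → 32 + 273.15 = 305.15 K.
COP_R = T_C/(T_H − T_C) ⇒ T_C = T_H·COP_R/(1 + COP_R) = 305.15 × 29.1/(1 + 29.1) = 295 K.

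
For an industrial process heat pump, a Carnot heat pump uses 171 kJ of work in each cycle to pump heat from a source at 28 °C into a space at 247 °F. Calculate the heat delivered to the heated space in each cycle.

Q_H ≈ 734.1 kJ

T_H = 247 °F → (247 − 32) × 5/9 = 119.44 °C = 392.59 K.
T_C = 28 °C → 28 + 273.15 = 301.15 K.
For a reversible heat pump, COP_HP = T_H/(T_H − T_C) = 392.59/91.44 = 4.2933.
Q_H = COP_HP · W = 4.2933 × 171 = 734.1 kJ.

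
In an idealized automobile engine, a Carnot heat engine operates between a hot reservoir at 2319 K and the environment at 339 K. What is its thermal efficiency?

η ≈ 0.8538

Since the cycle is reversible, η = 1 − T_C/T_H = 1 − 339.00/2319.00 = 0.8538.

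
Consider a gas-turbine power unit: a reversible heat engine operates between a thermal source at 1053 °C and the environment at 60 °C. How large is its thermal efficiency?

T_H = 1053 °C → 1053 + 273.15 = 1326.15 K.
T_C = 60 °C → 60 + 273.15 = 333.15 K.
Carnot efficiency: η = 1 − T_C/T_H = 1 − 333.15/1326.15 = 0.749.

η ≈ 0.749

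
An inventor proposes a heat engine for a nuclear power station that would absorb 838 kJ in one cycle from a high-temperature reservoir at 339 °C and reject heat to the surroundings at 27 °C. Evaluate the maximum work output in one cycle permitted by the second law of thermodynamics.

T_H = 339 °C → 339 + 273.15 = 612.15 K.
T_C = 27 °C → 27 + 273.15 = 300.15 K.
The second-law ceiling is the Carnot efficiency, η_max = 1 − T_C/T_H = 1 − 300.15/612.15 = 0.5097.
W_max = η_max · Q_H = 0.5097 × 838 = 427.1 kJ.

W_max ≈ 427.1 kJ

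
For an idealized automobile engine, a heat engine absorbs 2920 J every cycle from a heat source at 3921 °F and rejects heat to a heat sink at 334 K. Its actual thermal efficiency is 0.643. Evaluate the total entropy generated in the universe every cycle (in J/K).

ΔS_univ ≈ 1.92 J/K

T_H = 3921 °F → (3921 − 32) × 5/9 = 2160.56 °C = 2433.71 K.
W = η·Q_H = 0.643 × 2920 = 1878 J, so Q_C = Q_H − W = 1042 J.
Entropy balance on the reservoirs: −Q_H/T_H = -1.200 J/K, +Q_C/T_C = 3.121 J/K.
ΔS_univ = −Q_H/T_H + Q_C/T_C = 1.92 J/K (> 0, since η = 0.643 < η_Carnot = 0.863).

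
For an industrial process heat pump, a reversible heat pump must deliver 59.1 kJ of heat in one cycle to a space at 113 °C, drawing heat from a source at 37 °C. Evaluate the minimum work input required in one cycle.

T_H = 113 °C → 113 + 273.15 = 386.15 K.
T_C = 37 °C → 37 + 273.15 = 310.15 K.
For a reversible heat pump, COP_HP = T_H/(T_H − T_C) = 386.15/76.00 = 5.0809.
W = Q_H/COP_HP = 59.1/5.0809 = 11.6 kJ.

W_in ≈ 11.6 kJ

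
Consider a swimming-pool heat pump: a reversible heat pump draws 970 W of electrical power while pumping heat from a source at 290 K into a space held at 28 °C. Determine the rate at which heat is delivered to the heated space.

T_H = 28 °C → 28 + 273.15 = 301.15 K.
For a reversible heat pump, COP_HP = T_H/(T_H − T_C) = 301.15/11.15 = 27.0090.
Q_H = COP_HP · W = 27.0090 × 970 = 26200 W.

Q̇_H ≈ 26200 W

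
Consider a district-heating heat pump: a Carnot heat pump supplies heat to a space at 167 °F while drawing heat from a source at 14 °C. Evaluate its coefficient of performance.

T_H = 167 °F → (167 − 32) × 5/9 = 75.00 °C = 348.15 K.
T_C = 14 °C → 14 + 273.15 = 287.15 K.
Reversible heating COP: COP_HP = T_H/(T_H − T_C) = 348.15/(348.15 − 287.15) = 5.707.

COP_HP ≈ 5.707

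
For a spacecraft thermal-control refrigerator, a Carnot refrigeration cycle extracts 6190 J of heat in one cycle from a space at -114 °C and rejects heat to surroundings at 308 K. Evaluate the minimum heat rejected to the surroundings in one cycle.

Q_H ≈ 12000 J

T_C = -114 °C → -114 + 273.15 = 159.15 K.
For a reversible cycle Q_H/Q_C = T_H/T_C, so Q_H = Q_C·T_H/T_C = 6190 × 308.00/159.15 = 12000 J.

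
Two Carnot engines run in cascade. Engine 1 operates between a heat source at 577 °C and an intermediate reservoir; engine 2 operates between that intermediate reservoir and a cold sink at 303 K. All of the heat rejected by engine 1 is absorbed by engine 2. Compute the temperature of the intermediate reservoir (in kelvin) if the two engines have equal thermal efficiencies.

T_H = 577 °C → 577 + 273.15 = 850.15 K.
Equal efficiencies require 1 − T_m/T_H = 1 − T_C/T_m, i.e. T_m/T_H = T_C/T_m, so T_m = √(T_H·T_C) = √(850.15 × 303.00) = 508 K.

T_m ≈ 508 K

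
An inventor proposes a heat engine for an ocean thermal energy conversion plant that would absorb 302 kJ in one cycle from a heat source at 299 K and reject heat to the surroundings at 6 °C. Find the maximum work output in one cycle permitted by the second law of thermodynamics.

T_C = 6 °C → 6 + 273.15 = 279.15 K.
The upper bound on efficiency is η_max = 1 − T_C/T_H = 1 − 279.15/299.00 = 0.0664.
W_max = η_max · Q_H = 0.0664 × 302 = 20.0 kJ.

W_max ≈ 20.0 kJ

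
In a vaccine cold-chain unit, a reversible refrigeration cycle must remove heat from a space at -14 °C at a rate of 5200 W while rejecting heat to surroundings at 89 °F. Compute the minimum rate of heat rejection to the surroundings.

Q̇_H ≈ 6116 W

T_H = 89 °F → (89 − 32) × 5/9 = 31.67 °C = 304.82 K.
T_C = -14 °C → -14 + 273.15 = 259.15 K.
For a reversible cycle Q_H/Q_C = T_H/T_C, so Q_H = Q_C·T_H/T_C = 5200 × 304.82/259.15 = 6116 W.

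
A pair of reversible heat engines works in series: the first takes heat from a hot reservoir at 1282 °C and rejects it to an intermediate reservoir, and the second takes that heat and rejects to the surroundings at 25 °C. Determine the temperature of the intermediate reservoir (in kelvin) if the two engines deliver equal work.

T_m ≈ 927 K

T_H = 1282 °C → 1282 + 273.15 = 1555.15 K.
T_C = 25 °C → 25 + 273.15 = 298.15 K.
For reversible stages Q_m = Q_H·(T_m/T_H). Setting W₁ = Q_H(1 − T_m/T_H) equal to W₂ = Q_m(1 − T_C/T_m) = Q_H·(T_m − T_C)/T_H gives T_H − T_m = T_m − T_C, so T_m = (T_H + T_C)/2 = (1555.15 + 298.15)/2 = 927 K.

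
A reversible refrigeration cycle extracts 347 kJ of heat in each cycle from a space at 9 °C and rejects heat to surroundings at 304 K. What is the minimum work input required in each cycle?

W_in ≈ 26.9 kJ

T_C = 9 °C → 9 + 273.15 = 282.15 K.
For a reversible refrigerator, COP_R = T_C/(T_H − T_C) = 282.15/21.85 = 12.9130.
W = Q_C/COP_R = 347/12.9130 = 26.9 kJ.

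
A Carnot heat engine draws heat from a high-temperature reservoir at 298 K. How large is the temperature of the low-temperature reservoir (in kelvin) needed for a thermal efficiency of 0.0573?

T_C ≈ 280.9 K

From η = 1 − T_C/T_H, T_C = T_H·(1 − η) = 298.00 × (1 − 0.0573) = 280.9 K.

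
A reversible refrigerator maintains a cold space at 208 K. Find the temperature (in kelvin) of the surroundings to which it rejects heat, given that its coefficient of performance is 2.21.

COP_R = T_C/(T_H − T_C) ⇒ T_H = T_C·(1 + 1/COP_R) = 208.00 × (1 + 1/2.21) = 302 K.

T_H ≈ 302 K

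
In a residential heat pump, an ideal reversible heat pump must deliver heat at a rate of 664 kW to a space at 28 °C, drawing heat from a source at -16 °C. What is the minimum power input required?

Ẇ_in ≈ 97.0 kW

T_H = 28 °C → 28 + 273.15 = 301.15 K.
T_C = -16 °C → -16 + 273.15 = 257.15 K.
COP_HP = T_H/(T_H − T_C) = 301.15/44.00 = 6.8443.
W = Q_H/COP_HP = 664/6.8443 = 97.0 kW.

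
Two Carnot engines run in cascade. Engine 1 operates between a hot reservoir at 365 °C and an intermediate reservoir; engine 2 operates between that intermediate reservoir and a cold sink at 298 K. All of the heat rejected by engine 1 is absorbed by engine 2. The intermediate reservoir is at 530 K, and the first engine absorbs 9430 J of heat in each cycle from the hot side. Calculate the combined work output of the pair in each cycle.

T_H = 365 °C → 365 + 273.15 = 638.15 K.
Two reversible stages in series are equivalent to a single Carnot engine between T_H and T_C, so η_total = 1 − T_C/T_H = 1 − 298.00/638.15 = 0.5330.
W_total = η_total · Q_H = 0.5330 × 9430 = 5026 J.

W_total ≈ 5026 J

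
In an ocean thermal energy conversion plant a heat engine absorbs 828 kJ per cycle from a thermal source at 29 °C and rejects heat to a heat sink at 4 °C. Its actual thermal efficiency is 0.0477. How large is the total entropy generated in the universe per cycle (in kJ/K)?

ΔS_univ ≈ 0.1047 kJ/K

T_H = 29 °C → 29 + 273.15 = 302.15 K.
T_C = 4 °C → 4 + 273.15 = 277.15 K.
W = η·Q_H = 0.0477 × 828 = 39.50 kJ, so Q_C = Q_H − W = 788.5 kJ.
The hot reservoir loses entropy Q_H/T_H = 828/302.15 = 2.740 kJ/K; the cold reservoir gains Q_C/T_C = 788.5/277.15 = 2.845 kJ/K.
ΔS_univ = −Q_H/T_H + Q_C/T_C = 0.1047 kJ/K (> 0, since η = 0.0477 < η_Carnot = 0.083).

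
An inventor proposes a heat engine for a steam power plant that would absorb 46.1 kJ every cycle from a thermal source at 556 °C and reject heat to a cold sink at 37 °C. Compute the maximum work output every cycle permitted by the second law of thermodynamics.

T_H = 556 °C → 556 + 273.15 = 829.15 K.
T_C = 37 °C → 37 + 273.15 = 310.15 K.
No engine can exceed the Carnot limit: η_max = 1 − T_C/T_H = 1 − 310.15/829.15 = 0.6259.
W_max = η_max · Q_H = 0.6259 × 46.1 = 28.9 kJ.

W_max ≈ 28.9 kJ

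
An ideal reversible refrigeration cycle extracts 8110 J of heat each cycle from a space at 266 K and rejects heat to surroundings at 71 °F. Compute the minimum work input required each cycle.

T_H = 71 °F → (71 − 32) × 5/9 = 21.67 °C = 294.82 K.
For a reversible refrigerator, COP_R = T_C/(T_H − T_C) = 266.00/28.82 = 9.2308.
W = Q_C/COP_R = 8110/9.2308 = 879 J.

W_in ≈ 879 J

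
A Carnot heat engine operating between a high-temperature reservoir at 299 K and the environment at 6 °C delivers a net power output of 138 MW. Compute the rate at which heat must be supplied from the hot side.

T_C = 6 °C → 6 + 273.15 = 279.15 K.
The Carnot efficiency is η = 1 − T_C/T_H = 1 − 279.15/299.00 = 0.0664.
Q_H = W/η = 138/0.0664 = 2080 MW.

Q̇_H ≈ 2080 MW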